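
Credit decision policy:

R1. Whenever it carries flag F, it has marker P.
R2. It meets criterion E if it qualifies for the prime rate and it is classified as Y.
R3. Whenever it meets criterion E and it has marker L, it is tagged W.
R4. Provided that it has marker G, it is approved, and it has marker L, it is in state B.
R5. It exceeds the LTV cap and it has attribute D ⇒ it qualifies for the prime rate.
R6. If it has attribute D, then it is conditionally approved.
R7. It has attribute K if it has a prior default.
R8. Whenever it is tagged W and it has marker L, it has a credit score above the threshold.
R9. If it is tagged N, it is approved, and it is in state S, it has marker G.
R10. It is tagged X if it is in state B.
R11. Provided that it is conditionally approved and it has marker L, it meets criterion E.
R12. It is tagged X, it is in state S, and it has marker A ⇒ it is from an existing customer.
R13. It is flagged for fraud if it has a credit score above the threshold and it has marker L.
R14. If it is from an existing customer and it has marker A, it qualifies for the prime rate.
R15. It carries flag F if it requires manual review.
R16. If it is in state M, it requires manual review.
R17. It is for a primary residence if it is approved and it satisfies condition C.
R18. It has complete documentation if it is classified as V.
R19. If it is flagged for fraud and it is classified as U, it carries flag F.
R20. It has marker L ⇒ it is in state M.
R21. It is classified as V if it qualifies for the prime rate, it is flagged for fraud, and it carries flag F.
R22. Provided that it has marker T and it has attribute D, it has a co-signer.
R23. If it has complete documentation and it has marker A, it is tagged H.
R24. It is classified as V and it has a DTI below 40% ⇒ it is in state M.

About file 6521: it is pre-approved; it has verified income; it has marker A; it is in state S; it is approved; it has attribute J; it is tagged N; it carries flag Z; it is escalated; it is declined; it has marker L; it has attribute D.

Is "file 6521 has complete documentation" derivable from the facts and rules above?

Yes

By R6 (it has attribute D): it is conditionally approved.
By R9 (it is tagged N, it is approved, it is in state S): it has marker G.
By R11 (it is conditionally approved, it has marker L): it meets criterion E.
By R20 (it has marker L): it is in state M.
By R3 (it meets criterion E, it has marker L): it is tagged W.
By R4 (it has marker G, it is approved, it has marker L): it is in state B.
By R8 (it is tagged W, it has marker L): it has a credit score above the threshold.
By R10 (it is in state B): it is tagged X.
By R12 (it is tagged X, it is in state S, it has marker A): it is from an existing customer.
By R13 (it has a credit score above the threshold, it has marker L): it is flagged for fraud.
By R14 (it is from an existing customer, it has marker A): it qualifies for the prime rate.
By R16 (it is in state M): it requires manual review.
By R15 (it requires manual review): it carries flag F.
By R21 (it qualifies for the prime rate, it is flagged for fraud, it carries flag F): it is classified as V.
By R18 (it is classified as V): it has complete documentation.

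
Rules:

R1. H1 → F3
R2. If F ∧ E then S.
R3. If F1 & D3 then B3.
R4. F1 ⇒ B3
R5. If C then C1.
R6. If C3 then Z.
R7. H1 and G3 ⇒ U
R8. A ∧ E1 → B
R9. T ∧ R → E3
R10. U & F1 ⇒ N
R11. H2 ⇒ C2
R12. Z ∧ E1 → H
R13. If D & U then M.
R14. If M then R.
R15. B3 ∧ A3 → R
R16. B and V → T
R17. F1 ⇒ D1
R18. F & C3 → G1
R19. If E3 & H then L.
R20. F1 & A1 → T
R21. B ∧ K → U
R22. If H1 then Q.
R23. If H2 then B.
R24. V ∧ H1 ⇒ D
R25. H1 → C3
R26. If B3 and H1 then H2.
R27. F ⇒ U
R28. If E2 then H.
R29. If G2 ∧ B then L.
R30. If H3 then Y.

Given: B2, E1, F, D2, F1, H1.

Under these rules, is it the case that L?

No

Forward chaining from the given facts derives: F3, B3, D1, Q, C3, H2, U, Z, N, C2, H, G1, B.
Rules concluding L: R19 needs E3; R29 needs G2 — none of these are established.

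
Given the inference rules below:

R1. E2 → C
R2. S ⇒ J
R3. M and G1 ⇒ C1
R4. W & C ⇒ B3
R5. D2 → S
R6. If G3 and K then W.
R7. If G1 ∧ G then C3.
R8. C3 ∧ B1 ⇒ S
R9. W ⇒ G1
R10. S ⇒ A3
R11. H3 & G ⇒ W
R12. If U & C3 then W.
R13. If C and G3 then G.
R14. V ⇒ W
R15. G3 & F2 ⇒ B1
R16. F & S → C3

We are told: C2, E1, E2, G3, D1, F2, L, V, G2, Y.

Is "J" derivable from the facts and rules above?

C  (by R1: E2)
G  (by R13: C, G3)
W  (by R14: V)
B1  (by R15: G3, F2)
G1  (by R9: W)
C3  (by R7: G1, G)
S  (by R8: C3, B1)
J  (by R2: S)

Yes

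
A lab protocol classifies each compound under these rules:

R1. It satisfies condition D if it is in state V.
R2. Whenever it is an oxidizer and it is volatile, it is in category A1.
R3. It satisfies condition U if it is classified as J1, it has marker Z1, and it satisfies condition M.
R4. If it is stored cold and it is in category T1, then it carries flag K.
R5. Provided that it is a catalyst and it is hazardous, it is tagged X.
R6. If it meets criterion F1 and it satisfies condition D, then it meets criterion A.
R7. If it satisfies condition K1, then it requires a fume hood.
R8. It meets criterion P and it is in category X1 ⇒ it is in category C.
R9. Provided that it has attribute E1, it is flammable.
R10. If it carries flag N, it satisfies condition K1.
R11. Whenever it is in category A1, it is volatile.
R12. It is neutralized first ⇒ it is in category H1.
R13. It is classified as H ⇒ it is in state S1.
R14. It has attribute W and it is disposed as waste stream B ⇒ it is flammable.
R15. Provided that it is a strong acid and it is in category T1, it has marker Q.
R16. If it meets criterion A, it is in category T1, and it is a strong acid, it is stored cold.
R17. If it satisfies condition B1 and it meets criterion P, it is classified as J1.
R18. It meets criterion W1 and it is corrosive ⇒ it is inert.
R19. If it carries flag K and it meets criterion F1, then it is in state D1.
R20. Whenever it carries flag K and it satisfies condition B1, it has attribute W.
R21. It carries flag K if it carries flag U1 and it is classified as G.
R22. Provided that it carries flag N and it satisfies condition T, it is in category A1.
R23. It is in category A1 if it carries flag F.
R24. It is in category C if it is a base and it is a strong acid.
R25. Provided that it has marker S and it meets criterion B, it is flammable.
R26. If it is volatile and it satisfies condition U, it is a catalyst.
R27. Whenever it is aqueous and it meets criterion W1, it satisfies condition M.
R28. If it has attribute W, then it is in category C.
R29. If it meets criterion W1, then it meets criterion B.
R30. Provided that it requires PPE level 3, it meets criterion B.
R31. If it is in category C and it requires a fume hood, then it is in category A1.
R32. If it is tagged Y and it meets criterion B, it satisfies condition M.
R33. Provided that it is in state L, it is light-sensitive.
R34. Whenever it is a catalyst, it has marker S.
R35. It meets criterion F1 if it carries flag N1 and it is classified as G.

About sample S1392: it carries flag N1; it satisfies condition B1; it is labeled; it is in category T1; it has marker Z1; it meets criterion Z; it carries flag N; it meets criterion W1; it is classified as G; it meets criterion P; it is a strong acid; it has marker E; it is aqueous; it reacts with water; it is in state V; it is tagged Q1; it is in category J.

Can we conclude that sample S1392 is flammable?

By R1 (it is in state V): it satisfies condition D.
By R10 (it carries flag N): it satisfies condition K1.
By R17 (it satisfies condition B1, it meets criterion P): it is classified as J1.
By R27 (it is aqueous, it meets criterion W1): it satisfies condition M.
By R29 (it meets criterion W1): it meets criterion B.
By R35 (it carries flag N1, it is classified as G): it meets criterion F1.
By R3 (it is classified as J1, it has marker Z1, it satisfies condition M): it satisfies condition U.
By R6 (it meets criterion F1, it satisfies condition D): it meets criterion A.
By R7 (it satisfies condition K1): it requires a fume hood.
By R16 (it meets criterion A, it is in category T1, it is a strong acid): it is stored cold.
By R4 (it is stored cold, it is in category T1): it carries flag K.
By R20 (it carries flag K, it satisfies condition B1): it has attribute W.
By R28 (it has attribute W): it is in category C.
By R31 (it is in category C, it requires a fume hood): it is in category A1.
By R11 (it is in category A1): it is volatile.
By R26 (it is volatile, it satisfies condition U): it is a catalyst.
By R34 (it is a catalyst): it has marker S.
By R25 (it has marker S, it meets criterion B): it is flammable.

Yes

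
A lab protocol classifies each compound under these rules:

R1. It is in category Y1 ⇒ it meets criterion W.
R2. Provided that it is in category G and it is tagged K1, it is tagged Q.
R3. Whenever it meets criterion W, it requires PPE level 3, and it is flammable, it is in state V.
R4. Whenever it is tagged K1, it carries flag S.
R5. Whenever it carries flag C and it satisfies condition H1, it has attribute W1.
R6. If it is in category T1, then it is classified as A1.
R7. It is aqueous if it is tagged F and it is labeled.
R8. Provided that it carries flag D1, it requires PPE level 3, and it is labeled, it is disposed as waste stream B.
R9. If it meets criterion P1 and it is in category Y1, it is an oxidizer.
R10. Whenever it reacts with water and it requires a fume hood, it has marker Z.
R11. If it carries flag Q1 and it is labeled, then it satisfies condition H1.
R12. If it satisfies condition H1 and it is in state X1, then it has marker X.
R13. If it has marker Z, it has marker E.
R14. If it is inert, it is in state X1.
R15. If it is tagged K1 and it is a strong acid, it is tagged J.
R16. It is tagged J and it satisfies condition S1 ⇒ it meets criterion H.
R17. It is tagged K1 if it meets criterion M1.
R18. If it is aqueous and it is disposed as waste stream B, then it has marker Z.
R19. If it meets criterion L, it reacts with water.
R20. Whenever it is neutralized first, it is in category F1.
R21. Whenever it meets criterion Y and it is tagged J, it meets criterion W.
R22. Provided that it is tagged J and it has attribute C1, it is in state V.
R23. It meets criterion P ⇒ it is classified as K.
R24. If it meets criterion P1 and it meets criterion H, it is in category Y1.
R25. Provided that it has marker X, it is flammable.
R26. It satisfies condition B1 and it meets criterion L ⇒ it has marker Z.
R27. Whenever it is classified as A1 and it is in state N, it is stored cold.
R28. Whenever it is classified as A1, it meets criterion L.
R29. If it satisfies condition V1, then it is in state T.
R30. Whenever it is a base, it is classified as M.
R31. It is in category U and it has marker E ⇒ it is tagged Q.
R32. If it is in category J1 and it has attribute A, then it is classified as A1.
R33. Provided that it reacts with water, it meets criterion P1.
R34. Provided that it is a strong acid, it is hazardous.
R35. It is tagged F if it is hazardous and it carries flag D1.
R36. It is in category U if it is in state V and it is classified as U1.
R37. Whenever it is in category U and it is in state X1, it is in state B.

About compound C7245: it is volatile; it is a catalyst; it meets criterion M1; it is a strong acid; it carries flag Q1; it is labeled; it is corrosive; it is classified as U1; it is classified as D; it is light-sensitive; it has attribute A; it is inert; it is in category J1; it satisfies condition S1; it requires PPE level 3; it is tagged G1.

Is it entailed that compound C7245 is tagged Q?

Forward chaining from the given facts derives: satisfies condition H1, is in state X1, is tagged K1, is classified as A1, is hazardous, carries flag S, has marker X, is tagged J, meets criterion H, is flammable, meets criterion L, reacts with water, meets criterion P1, is in category Y1, meets criterion W, is in state V, is an oxidizer, is in category U, is in state B.
Rules concluding "it is tagged Q": R2 needs "it is in category G"; R31 needs "it has marker E" — none of these are established.

No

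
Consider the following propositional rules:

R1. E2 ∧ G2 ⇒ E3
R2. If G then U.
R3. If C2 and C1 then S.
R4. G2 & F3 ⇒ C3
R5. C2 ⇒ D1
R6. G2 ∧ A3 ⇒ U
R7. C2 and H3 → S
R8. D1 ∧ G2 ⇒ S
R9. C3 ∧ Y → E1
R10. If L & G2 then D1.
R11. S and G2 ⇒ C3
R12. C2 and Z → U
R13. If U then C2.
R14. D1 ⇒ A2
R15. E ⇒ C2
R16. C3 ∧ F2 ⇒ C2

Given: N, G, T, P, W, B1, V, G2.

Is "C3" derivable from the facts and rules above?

Yes

U  (by R2: G)
C2  (by R13: U)
D1  (by R5: C2)
S  (by R8: D1, G2)
C3  (by R11: S, G2)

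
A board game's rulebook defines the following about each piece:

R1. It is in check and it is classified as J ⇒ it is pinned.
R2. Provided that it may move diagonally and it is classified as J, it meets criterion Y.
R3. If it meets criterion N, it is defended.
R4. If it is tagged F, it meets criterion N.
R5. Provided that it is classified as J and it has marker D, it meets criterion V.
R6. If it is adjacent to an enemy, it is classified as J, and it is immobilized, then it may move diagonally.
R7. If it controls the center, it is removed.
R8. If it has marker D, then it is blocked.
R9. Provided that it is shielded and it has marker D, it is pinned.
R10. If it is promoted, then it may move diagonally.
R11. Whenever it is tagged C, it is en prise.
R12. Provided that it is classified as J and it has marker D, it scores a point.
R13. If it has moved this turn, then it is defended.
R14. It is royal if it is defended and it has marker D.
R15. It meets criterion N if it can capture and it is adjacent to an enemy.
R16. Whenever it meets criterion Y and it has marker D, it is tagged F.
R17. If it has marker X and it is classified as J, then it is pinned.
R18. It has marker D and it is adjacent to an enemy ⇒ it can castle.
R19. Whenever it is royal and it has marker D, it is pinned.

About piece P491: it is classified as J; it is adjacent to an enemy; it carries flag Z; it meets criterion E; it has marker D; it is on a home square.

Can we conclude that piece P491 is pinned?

No

Forward chaining from the given facts derives: meets criterion V, is blocked, scores a point, can castle.
Rules concluding "it is pinned": R1 needs "it is in check"; R9 needs "it is shielded"; R17 needs "it has marker X"; R19 needs "it is royal" — none of these are established.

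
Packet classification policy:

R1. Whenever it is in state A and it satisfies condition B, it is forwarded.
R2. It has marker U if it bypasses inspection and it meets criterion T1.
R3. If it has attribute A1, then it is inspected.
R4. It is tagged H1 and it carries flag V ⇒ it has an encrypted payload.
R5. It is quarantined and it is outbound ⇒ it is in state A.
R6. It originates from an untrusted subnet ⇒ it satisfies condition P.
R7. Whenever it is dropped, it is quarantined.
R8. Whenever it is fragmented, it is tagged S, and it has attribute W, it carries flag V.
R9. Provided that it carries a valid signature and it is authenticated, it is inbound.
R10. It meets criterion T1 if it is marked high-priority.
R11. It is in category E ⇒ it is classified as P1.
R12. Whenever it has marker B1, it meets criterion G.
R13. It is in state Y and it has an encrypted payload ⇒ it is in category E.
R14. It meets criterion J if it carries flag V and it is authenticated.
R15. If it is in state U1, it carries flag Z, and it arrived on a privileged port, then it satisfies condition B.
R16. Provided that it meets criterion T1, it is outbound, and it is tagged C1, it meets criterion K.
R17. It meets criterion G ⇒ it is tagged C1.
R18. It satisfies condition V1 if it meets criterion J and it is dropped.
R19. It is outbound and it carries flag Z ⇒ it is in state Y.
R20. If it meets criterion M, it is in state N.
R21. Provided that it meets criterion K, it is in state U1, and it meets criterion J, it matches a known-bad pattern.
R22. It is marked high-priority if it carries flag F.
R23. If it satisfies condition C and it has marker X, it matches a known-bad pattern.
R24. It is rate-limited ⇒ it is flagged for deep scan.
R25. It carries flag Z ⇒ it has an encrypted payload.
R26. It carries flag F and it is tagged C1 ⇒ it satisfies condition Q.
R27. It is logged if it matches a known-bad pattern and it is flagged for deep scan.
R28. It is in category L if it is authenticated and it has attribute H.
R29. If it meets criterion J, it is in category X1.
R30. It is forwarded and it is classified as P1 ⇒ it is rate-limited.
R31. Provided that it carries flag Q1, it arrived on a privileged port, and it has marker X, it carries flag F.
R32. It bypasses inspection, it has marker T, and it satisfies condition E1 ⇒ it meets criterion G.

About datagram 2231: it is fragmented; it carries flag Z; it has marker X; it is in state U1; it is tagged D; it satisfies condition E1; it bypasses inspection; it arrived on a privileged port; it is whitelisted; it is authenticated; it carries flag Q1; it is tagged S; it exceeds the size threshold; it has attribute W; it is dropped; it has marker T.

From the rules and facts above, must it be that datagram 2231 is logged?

No

Forward chaining from the given facts derives: is quarantined, carries flag V, meets criterion J, satisfies condition B, satisfies condition V1, has an encrypted payload, is in category X1, carries flag F, meets criterion G, is tagged C1, is marked high-priority, satisfies condition Q, meets criterion T1, has marker U.
The only rule concluding "it is logged" is R27, which needs "it matches a known-bad pattern"; that is never established.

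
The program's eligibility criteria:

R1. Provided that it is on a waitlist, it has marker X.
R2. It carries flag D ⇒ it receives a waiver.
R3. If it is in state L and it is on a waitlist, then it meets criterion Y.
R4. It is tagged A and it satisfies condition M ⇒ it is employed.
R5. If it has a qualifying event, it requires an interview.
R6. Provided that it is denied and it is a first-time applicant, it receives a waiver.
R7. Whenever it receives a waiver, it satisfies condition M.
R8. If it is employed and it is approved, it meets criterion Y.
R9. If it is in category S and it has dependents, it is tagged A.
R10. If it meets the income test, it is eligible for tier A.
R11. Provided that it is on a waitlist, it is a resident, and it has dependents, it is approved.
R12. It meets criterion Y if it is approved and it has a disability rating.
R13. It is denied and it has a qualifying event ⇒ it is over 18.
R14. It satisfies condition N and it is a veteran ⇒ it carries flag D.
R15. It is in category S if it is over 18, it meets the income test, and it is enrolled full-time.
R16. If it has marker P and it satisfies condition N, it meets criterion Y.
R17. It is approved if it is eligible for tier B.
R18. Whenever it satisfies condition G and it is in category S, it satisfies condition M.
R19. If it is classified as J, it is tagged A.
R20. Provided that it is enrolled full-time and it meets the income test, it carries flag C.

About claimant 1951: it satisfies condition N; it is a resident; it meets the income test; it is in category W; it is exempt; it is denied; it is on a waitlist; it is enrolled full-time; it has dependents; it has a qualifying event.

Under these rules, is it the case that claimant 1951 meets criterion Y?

No

Forward chaining from the given facts derives: has marker X, requires an interview, is eligible for tier A, is approved, is over 18, is in category S, carries flag C, is tagged A.
Rules concluding "it meets criterion Y": R3 needs "it is in state L"; R8 needs "it is employed"; R12 needs "it has a disability rating"; R16 needs "it has marker P" — none of these are established.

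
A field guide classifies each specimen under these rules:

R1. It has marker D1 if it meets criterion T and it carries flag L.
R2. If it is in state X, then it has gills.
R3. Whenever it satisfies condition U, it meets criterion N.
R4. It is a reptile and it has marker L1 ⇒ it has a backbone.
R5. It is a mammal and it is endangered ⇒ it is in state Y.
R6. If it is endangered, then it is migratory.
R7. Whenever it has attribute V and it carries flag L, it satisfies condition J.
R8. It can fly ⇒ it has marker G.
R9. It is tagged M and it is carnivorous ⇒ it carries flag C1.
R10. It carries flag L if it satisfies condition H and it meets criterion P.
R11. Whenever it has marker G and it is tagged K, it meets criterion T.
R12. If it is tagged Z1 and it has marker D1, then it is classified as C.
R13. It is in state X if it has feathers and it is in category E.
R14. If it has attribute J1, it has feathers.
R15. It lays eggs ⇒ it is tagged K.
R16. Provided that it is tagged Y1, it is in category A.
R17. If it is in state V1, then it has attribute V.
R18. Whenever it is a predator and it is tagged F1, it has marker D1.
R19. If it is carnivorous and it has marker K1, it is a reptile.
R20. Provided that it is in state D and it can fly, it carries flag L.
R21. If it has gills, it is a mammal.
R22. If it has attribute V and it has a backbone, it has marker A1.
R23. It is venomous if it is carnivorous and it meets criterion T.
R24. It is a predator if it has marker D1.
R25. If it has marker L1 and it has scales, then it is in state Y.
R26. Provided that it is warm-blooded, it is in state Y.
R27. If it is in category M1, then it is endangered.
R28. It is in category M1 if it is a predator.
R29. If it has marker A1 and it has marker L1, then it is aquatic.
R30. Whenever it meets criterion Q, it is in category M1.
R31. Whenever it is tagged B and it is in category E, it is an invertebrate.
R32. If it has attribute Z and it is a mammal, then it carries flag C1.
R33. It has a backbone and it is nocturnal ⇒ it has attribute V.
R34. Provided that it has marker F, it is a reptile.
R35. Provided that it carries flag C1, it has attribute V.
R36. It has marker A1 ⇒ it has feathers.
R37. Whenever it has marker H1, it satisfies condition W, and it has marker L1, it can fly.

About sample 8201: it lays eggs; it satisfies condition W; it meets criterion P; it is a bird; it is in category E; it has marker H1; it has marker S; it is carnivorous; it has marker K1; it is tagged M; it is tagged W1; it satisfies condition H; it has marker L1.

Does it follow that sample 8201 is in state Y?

Yes

By R9 (it is tagged M, it is carnivorous): it carries flag C1.
By R10 (it satisfies condition H, it meets criterion P): it carries flag L.
By R15 (it lays eggs): it is tagged K.
By R19 (it is carnivorous, it has marker K1): it is a reptile.
By R35 (it carries flag C1): it has attribute V.
By R37 (it has marker H1, it satisfies condition W, it has marker L1): it can fly.
By R4 (it is a reptile, it has marker L1): it has a backbone.
By R8 (it can fly): it has marker G.
By R11 (it has marker G, it is tagged K): it meets criterion T.
By R22 (it has attribute V, it has a backbone): it has marker A1.
By R36 (it has marker A1): it has feathers.
By R1 (it meets criterion T, it carries flag L): it has marker D1.
By R13 (it has feathers, it is in category E): it is in state X.
By R24 (it has marker D1): it is a predator.
By R28 (it is a predator): it is in category M1.
By R2 (it is in state X): it has gills.
By R21 (it has gills): it is a mammal.
By R27 (it is in category M1): it is endangered.
By R5 (it is a mammal, it is endangered): it is in state Y.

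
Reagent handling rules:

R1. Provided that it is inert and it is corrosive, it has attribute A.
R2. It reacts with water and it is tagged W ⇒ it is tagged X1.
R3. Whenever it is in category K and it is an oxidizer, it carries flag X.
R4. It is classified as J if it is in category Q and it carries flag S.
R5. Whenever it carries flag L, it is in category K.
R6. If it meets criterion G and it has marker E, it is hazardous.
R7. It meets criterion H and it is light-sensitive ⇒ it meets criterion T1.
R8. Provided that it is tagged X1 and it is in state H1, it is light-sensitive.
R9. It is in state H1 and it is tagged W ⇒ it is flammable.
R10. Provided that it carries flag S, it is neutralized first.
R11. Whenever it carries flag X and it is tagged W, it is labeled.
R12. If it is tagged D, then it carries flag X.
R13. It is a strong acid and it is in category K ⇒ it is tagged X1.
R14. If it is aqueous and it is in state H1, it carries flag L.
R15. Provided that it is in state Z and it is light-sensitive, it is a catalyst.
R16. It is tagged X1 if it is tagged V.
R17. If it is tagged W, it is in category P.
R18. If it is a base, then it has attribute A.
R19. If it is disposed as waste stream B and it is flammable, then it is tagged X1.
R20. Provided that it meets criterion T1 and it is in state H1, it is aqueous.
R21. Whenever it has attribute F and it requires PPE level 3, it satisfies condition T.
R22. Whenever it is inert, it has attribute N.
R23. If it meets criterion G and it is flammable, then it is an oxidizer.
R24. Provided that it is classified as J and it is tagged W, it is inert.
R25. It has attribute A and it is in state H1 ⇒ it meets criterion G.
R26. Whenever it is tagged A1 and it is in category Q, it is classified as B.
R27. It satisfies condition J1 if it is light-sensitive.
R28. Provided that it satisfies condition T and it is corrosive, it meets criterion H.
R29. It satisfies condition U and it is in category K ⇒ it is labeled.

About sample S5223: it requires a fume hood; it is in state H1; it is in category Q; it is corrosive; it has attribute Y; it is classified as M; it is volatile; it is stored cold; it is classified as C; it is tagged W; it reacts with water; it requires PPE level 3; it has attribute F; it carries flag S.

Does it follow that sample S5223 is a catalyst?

Forward chaining from the given facts derives: is tagged X1, is classified as J, is light-sensitive, is flammable, is neutralized first, is in category P, satisfies condition T, is inert, satisfies condition J1, meets criterion H, has attribute A, meets criterion T1, is aqueous, has attribute N, meets criterion G, carries flag L, is an oxidizer, is in category K, carries flag X, is labeled.
The only rule concluding "it is a catalyst" is R15, which needs "it is in state Z"; that is never established.

No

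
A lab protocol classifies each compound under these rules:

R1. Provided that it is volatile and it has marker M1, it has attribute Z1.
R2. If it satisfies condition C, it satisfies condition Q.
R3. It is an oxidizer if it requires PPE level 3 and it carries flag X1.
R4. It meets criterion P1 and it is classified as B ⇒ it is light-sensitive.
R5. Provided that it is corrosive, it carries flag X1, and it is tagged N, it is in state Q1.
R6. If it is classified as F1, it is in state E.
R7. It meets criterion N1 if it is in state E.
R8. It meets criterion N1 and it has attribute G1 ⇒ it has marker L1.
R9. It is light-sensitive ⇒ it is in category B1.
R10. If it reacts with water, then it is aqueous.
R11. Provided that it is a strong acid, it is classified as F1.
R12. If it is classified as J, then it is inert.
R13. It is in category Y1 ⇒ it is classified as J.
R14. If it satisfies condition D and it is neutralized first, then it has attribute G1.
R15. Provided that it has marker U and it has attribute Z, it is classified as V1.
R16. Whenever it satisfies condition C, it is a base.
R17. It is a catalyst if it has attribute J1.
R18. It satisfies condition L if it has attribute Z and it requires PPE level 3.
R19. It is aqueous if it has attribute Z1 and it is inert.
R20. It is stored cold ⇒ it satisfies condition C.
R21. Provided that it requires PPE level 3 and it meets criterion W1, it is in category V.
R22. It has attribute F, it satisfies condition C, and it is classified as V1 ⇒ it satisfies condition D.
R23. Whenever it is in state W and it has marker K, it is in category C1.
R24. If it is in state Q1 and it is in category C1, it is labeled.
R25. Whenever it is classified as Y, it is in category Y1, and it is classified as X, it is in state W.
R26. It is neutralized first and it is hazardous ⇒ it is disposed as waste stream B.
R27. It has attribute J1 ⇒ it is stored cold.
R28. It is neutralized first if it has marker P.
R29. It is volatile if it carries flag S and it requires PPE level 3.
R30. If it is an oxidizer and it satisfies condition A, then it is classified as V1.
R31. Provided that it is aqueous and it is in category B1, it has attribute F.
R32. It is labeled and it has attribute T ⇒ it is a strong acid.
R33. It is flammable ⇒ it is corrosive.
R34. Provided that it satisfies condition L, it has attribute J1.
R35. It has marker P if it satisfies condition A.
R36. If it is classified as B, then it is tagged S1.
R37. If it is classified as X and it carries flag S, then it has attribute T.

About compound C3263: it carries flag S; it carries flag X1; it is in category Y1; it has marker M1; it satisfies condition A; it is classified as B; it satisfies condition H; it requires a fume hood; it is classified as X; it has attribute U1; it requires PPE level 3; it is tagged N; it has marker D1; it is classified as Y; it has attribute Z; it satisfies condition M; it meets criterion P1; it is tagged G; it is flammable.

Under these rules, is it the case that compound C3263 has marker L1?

No

Forward chaining from the given facts derives: is an oxidizer, is light-sensitive, is in category B1, is classified as J, satisfies condition L, is in state W, is volatile, is classified as V1, is corrosive, has attribute J1, has marker P, is tagged S1, has attribute T, has attribute Z1, is in state Q1, is inert, is a catalyst, is aqueous, is stored cold, is neutralized first, has attribute F, satisfies condition C, satisfies condition D, satisfies condition Q, has attribute G1, is a base.
The only rule concluding "it has marker L1" is R8, which needs "it meets criterion N1"; that is never established.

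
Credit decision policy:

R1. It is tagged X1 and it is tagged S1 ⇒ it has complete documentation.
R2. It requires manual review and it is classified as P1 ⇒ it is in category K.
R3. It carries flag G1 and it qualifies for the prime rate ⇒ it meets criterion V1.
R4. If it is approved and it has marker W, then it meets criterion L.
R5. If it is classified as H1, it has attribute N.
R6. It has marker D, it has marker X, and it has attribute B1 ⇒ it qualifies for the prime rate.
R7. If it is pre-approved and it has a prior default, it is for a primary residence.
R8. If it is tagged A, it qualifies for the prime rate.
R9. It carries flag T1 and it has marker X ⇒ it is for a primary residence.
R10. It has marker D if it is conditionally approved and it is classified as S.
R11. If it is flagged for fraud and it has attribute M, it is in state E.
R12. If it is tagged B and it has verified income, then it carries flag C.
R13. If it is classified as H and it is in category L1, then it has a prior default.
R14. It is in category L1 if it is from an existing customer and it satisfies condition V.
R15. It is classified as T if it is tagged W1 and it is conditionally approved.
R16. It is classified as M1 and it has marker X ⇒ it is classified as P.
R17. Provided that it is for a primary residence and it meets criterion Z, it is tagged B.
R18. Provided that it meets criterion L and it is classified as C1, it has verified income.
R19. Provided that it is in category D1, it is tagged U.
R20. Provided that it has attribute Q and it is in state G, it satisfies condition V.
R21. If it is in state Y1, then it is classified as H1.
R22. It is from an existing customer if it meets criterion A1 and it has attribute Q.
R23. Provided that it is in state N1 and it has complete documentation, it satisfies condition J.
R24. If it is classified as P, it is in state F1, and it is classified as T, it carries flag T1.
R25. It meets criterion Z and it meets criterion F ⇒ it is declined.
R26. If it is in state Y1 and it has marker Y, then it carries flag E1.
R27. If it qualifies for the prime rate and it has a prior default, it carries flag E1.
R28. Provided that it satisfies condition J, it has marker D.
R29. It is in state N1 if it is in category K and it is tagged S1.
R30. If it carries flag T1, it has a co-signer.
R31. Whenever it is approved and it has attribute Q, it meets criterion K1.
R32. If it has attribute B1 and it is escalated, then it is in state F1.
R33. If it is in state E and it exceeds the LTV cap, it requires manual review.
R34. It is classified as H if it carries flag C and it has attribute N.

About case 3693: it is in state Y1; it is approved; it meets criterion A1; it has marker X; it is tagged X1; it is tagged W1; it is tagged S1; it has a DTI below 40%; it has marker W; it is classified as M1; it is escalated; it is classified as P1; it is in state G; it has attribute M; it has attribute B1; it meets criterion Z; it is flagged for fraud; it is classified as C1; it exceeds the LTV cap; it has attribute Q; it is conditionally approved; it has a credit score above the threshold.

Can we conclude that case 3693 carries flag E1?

Yes

By R1 (it is tagged X1, it is tagged S1): it has complete documentation.
By R4 (it is approved, it has marker W): it meets criterion L.
By R11 (it is flagged for fraud, it has attribute M): it is in state E.
By R15 (it is tagged W1, it is conditionally approved): it is classified as T.
By R16 (it is classified as M1, it has marker X): it is classified as P.
By R18 (it meets criterion L, it is classified as C1): it has verified income.
By R20 (it has attribute Q, it is in state G): it satisfies condition V.
By R21 (it is in state Y1): it is classified as H1.
By R22 (it meets criterion A1, it has attribute Q): it is from an existing customer.
By R32 (it has attribute B1, it is escalated): it is in state F1.
By R33 (it is in state E, it exceeds the LTV cap): it requires manual review.
By R2 (it requires manual review, it is classified as P1): it is in category K.
By R5 (it is classified as H1): it has attribute N.
By R14 (it is from an existing customer, it satisfies condition V): it is in category L1.
By R24 (it is classified as P, it is in state F1, it is classified as T): it carries flag T1.
By R29 (it is in category K, it is tagged S1): it is in state N1.
By R9 (it carries flag T1, it has marker X): it is for a primary residence.
By R17 (it is for a primary residence, it meets criterion Z): it is tagged B.
By R23 (it is in state N1, it has complete documentation): it satisfies condition J.
By R28 (it satisfies condition J): it has marker D.
By R6 (it has marker D, it has marker X, it has attribute B1): it qualifies for the prime rate.
By R12 (it is tagged B, it has verified income): it carries flag C.
By R34 (it carries flag C, it has attribute N): it is classified as H.
By R13 (it is classified as H, it is in category L1): it has a prior default.
By R27 (it qualifies for the prime rate, it has a prior default): it carries flag E1.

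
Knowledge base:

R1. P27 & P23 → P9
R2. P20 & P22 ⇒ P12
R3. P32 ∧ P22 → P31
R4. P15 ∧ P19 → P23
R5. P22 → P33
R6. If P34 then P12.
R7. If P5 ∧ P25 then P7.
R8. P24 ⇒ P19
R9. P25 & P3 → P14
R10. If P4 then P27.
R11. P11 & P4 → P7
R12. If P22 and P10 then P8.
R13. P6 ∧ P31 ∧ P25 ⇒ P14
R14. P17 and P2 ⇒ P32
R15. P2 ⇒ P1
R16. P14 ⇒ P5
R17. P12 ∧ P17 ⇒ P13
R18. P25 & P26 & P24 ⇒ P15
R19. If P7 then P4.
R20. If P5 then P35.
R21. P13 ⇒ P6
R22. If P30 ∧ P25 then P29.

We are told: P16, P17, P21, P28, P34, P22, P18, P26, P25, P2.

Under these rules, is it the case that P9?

No

Forward chaining from the given facts derives: P33, P12, P32, P1, P13, P6, P31, P14, P5, P35, P7, P4, P27.
The only rule concluding P9 is R1, which needs P23; that is never established.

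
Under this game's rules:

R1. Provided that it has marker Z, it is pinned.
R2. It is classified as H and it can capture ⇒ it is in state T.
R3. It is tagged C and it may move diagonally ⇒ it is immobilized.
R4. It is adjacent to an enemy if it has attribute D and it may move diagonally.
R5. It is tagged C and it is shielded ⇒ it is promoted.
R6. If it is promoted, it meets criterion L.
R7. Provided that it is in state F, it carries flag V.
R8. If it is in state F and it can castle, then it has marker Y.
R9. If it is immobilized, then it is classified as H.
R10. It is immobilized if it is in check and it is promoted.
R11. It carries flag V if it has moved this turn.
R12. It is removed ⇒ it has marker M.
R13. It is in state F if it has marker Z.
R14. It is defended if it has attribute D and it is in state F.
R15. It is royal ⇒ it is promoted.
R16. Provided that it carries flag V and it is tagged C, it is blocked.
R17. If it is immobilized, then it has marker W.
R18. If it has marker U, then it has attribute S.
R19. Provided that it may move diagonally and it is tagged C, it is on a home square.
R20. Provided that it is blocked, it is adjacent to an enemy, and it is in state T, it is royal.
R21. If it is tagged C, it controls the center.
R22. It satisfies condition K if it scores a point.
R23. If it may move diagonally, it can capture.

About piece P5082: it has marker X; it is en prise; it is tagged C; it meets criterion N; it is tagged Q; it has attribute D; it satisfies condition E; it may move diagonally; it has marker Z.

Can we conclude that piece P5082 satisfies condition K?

Forward chaining from the given facts derives: is pinned, is immobilized, is adjacent to an enemy, is classified as H, is in state F, is defended, has marker W, is on a home square, controls the center, can capture, is in state T, carries flag V, is blocked, is royal, is promoted, meets criterion L.
The only rule concluding "it satisfies condition K" is R22, which needs "it scores a point"; that is never established.

No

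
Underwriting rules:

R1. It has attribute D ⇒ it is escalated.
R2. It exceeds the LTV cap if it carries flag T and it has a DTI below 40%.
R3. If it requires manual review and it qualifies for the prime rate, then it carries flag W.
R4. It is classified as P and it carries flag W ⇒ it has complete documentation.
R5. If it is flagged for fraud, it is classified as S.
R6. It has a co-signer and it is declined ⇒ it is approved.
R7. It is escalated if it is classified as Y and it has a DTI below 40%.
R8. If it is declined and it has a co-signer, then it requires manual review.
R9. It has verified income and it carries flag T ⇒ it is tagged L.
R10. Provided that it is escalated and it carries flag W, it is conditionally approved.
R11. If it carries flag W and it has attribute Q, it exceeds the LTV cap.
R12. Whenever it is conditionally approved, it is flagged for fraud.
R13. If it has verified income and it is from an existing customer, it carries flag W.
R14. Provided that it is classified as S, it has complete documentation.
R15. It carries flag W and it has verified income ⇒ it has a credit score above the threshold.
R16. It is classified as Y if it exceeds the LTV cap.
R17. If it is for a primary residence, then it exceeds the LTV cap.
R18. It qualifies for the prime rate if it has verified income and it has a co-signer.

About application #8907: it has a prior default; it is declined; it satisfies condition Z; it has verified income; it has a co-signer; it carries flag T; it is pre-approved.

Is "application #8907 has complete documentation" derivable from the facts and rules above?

Forward chaining from the given facts derives: is approved, requires manual review, is tagged L, qualifies for the prime rate, carries flag W, has a credit score above the threshold.
Rules concluding "it has complete documentation": R4 needs "it is classified as P"; R14 needs "it is classified as S" — none of these are established.

No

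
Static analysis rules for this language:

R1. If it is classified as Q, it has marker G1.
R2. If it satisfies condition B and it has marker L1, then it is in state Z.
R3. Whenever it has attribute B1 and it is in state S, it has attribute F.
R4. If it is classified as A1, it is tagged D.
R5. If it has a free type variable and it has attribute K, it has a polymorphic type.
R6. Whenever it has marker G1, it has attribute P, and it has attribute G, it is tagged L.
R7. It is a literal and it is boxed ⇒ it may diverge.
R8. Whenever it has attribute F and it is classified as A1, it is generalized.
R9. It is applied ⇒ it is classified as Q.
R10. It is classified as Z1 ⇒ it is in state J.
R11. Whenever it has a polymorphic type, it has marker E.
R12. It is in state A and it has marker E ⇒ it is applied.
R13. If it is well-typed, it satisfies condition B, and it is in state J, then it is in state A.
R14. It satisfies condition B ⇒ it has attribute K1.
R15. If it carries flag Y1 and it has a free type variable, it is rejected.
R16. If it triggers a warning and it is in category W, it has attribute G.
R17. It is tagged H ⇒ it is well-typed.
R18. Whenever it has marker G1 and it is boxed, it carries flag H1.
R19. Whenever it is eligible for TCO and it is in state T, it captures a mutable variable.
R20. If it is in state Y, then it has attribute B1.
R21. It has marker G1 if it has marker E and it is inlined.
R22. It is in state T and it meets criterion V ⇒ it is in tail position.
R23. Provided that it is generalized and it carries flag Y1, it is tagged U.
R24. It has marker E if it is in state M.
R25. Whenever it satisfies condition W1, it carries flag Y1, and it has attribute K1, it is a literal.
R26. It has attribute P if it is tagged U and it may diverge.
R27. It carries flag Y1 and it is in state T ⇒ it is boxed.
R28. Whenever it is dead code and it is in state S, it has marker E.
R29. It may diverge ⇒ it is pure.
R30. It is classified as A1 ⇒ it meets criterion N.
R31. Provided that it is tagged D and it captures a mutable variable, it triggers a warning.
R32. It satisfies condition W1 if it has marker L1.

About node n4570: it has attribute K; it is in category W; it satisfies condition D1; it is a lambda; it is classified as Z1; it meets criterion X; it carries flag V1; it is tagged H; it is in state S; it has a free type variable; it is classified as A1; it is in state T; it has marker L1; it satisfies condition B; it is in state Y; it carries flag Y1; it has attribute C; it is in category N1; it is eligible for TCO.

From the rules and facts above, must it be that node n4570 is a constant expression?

No

Forward chaining from the given facts derives: is in state Z, is tagged D, has a polymorphic type, is in state J, has marker E, has attribute K1, is rejected, is well-typed, captures a mutable variable, has attribute B1, is boxed, meets criterion N, triggers a warning, satisfies condition W1, has attribute F, is generalized, is in state A, has attribute G, is tagged U, is a literal, may diverge, is applied, has attribute P, is pure, is classified as Q, has marker G1, is tagged L, carries flag H1.
No rule has "it is a constant expression" as its conclusion, and it is not among the given facts.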